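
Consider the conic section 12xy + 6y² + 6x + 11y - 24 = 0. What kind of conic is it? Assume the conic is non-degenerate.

A = 0, B = 12, C = 6.
Discriminant B² − 4AC = 12² − 4·0·6 = 144.
B² − 4AC > 0 ⇒ hyperbola.

hyperbola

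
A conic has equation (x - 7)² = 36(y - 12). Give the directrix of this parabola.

y = 3

Vertex (7, 12); 4p = 36 so p = 9. Opens up.
Directrix is the horizontal line y = k − p = 12 − (9) = 3.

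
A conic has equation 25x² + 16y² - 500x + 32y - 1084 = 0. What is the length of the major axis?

Group: 25(x² - 20x) + 16(y² + 2y) = 1084
Complete the square in x and y: 25(x - 10)² + 16(y + 1)² = 1084 + 2500 + 16 = 3600
Divide by 3600: (x - 10)²/144 + (y + 1)²/225 = 1
Ellipse, center (10, -1), major axis vertical; a² = 225, b² = 144.
a² = 225 so a = 15; the major axis has length 2a = 30.

30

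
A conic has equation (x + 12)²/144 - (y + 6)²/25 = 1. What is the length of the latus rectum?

25/6

Center (-12, -6). The positive term is the x-term, so the transverse axis is horizontal; a² = 144, b² = 25.
Latus rectum length = 2b²/a = 2·25/12 = 25/6.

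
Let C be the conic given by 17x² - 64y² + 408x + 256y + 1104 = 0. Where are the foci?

(-21, 2) and (-3, 2)

17(x² + 24x) -64(y² - 4y) = -1104
17(x + 12)² -64(y - 2)² = -1104 + 2448 - 256 = 1088
Dividing both sides by 1088: (x + 12)²/64 - (y - 2)²/17 = 1
Hyperbola, center (-12, 2), transverse axis horizontal; a² = 64, b² = 17.
c² = a² + b² = 64 + 17 = 81, so c = 9.
Foci lie on the horizontal axis through the center: (h ± c, k).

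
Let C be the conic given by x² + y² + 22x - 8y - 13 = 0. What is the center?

(-11, 4)

Group: (x² + 22x) + (y² - 8y) = 13
(x + 11)² + (y - 4)² = 13 + 121 + 16 = 150
So (x + 11)² + (y - 4)² = 150.
Circle centered at (-11, 4) with r² = 150.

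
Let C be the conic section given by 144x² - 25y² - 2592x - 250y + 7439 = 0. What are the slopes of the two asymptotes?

12/5 and -12/5

Rearranging, 144(x² - 18x) -25(y² + 10y) = -7439.
144(x - 9)² -25(y + 5)² = -7439 + 11664 - 625 = 3600
Divide by 3600: (x - 9)²/25 - (y + 5)²/144 = 1
Hyperbola, center (9, -5), transverse axis horizontal; a² = 25, b² = 144.
For a horizontal hyperbola the asymptotes have slope ±b/a.
Here that is ±12/5.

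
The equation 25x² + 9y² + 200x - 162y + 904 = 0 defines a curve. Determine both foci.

Rearranging, 25(x² + 8x) + 9(y² - 18y) = -904.
Complete the square: 25(x + 4)² + 9(y - 9)² = -904 + 400 + 729 = 225
Dividing both sides by 225: (x + 4)²/9 + (y - 9)²/25 = 1
Ellipse, center (-4, 9), major axis vertical; a² = 25, b² = 9.
c² = a² - b² = 25 - 9 = 16, so c = 4.
Foci lie on the vertical axis through the center: (h, k ± c).

(-4, 5) and (-4, 13)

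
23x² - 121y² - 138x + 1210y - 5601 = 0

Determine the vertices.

(-8, 5) and (14, 5)

23(x² - 6x) -121(y² - 10y) = 5601
Completing the square gives 23(x - 3)² -121(y - 5)² = 5601 + 207 - 3025 = 2783.
Dividing both sides by 2783: (x - 3)²/121 - (y - 5)²/23 = 1
Hyperbola, center (3, 5), transverse axis horizontal; a² = 121, b² = 23.
a = 11. Vertices at (h ± a, k).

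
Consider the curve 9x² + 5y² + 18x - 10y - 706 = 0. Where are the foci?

(-1, -7) and (-1, 9)

Collect terms: 9(x² + 2x) + 5(y² - 2y) = 706
Complete the square: 9(x + 1)² + 5(y - 1)² = 706 + 9 + 5 = 720
Divide through by 720 to get (x + 1)²/80 + (y - 1)²/144 = 1.
Ellipse, center (-1, 1), major axis vertical; a² = 144, b² = 80.
c² = a² - b² = 144 - 80 = 64, so c = 8.
Foci lie on the vertical axis through the center: (h, k ± c).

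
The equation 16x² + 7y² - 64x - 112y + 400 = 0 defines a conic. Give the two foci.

16(x² - 4x) + 7(y² - 16y) = -400
Complete the square in x and y: 16(x - 2)² + 7(y - 8)² = -400 + 64 + 448 = 112
Divide through by 112 to get (x - 2)²/7 + (y - 8)²/16 = 1.
Ellipse, center (2, 8), major axis vertical; a² = 16, b² = 7.
c² = a² - b² = 16 - 7 = 9, so c = 3.
Foci lie on the vertical axis through the center: (h, k ± c).

(2, 5) and (2, 11)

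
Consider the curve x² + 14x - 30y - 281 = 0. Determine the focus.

(-7, -7/2)

Only x is squared. Complete the square in x: (x + 7)² = 30(y + 11).
Vertex (-7, -11); 4p = 30 so p = 15/2. Opens up.
Focus is p units from the vertex along the axis: (h, k + p).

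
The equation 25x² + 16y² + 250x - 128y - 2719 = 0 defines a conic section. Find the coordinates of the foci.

(-5, -5) and (-5, 13)

Collect terms: 25(x² + 10x) + 16(y² - 8y) = 2719
Complete the square in x and y: 25(x + 5)² + 16(y - 4)² = 2719 + 625 + 256 = 3600
Divide through by 3600 to get (x + 5)²/144 + (y - 4)²/225 = 1.
Ellipse, center (-5, 4), major axis vertical; a² = 225, b² = 144.
c² = a² - b² = 225 - 144 = 81, so c = 9.
Foci lie on the vertical axis through the center: (h, k ± c).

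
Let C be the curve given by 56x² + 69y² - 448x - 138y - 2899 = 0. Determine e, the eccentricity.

e = √897/69

Rearranging, 56(x² - 8x) + 69(y² - 2y) = 2899.
Completing the square gives 56(x - 4)² + 69(y - 1)² = 2899 + 896 + 69 = 3864.
Divide by 3864: (x - 4)²/69 + (y - 1)²/56 = 1
Ellipse, center (4, 1), major axis horizontal; a² = 69, b² = 56.
c² = a² - b² = 13, so c = √13.
e = c/a = √13/√69 = √897/69.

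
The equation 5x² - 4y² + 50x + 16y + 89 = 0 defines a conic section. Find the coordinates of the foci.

Group: 5(x² + 10x) -4(y² - 4y) = -89
Complete the square in x and y: 5(x + 5)² -4(y - 2)² = -89 + 125 - 16 = 20
Divide through by 20 to get (x + 5)²/4 - (y - 2)²/5 = 1.
Hyperbola, center (-5, 2), transverse axis horizontal; a² = 4, b² = 5.
c² = a² + b² = 4 + 5 = 9, so c = 3.
Foci lie on the horizontal axis through the center: (h ± c, k).

(-8, 2) and (-2, 2)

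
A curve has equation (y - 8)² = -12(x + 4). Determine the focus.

(-7, 8)

Vertex (-4, 8); 4p = -12 so p = -3. Opens left.
Focus is p units from the vertex along the axis: (h + p, k).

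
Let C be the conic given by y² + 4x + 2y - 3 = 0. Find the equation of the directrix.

x = 2

Only y is squared. Complete the square in y: (y + 1)² = -4(x - 1).
Vertex (1, -1); 4p = -4 so p = -1. Opens left.
Directrix is the vertical line x = h − p = 1 − (-1) = 2.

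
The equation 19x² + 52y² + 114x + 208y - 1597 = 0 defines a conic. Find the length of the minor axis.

2√38

Group: 19(x² + 6x) + 52(y² + 4y) = 1597
19(x + 3)² + 52(y + 2)² = 1597 + 171 + 208 = 1976
Divide by 1976: (x + 3)²/104 + (y + 2)²/38 = 1
Ellipse, center (-3, -2), major axis horizontal; a² = 104, b² = 38.
b² = 38 so b = √38; the minor axis has length 2b = 2√38.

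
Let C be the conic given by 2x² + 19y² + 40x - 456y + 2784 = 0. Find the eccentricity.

Rearranging, 2(x² + 20x) + 19(y² - 24y) = -2784.
Complete the square in x and y: 2(x + 10)² + 19(y - 12)² = -2784 + 200 + 2736 = 152
Dividing both sides by 152: (x + 10)²/76 + (y - 12)²/8 = 1
Ellipse, center (-10, 12), major axis horizontal; a² = 76, b² = 8.
c² = a² - b² = 68, so c = 2√17.
e = c/a = 2√17/2√19 = √323/19.

e = √323/19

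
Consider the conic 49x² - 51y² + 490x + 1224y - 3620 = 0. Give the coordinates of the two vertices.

Group the x- and y-terms: 49(x² + 10x) -51(y² - 24y) = 3620
Completing the square gives 49(x + 5)² -51(y - 12)² = 3620 + 1225 - 7344 = -2499.
Divide through by -2499 to get (y - 12)²/49 - (x + 5)²/51 = 1.
Hyperbola, center (-5, 12), transverse axis vertical; a² = 49, b² = 51.
a = 7. Vertices at (h, k ± a).

(-5, 5) and (-5, 19)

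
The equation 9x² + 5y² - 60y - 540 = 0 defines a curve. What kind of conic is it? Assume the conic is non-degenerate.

ellipse

No xy term. Coefficients of x² and y² are A = 9, C = 5.
A and C have the same sign but A ≠ C ⇒ ellipse.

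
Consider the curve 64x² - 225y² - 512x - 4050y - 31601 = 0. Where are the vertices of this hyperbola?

Group: 64(x² - 8x) -225(y² + 18y) = 31601
Completing the square gives 64(x - 4)² -225(y + 9)² = 31601 + 1024 - 18225 = 14400.
Divide by 14400: (x - 4)²/225 - (y + 9)²/64 = 1
Hyperbola, center (4, -9), transverse axis horizontal; a² = 225, b² = 64.
a = 15. Vertices at (h ± a, k).

(-11, -9) and (19, -9)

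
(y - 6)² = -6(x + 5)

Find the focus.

Vertex (-5, 6); 4p = -6 so p = -3/2. Opens left.
Focus is p units from the vertex along the axis: (h + p, k).

(-13/2, 6)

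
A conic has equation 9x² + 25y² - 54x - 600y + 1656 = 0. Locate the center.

9(x² - 6x) + 25(y² - 24y) = -1656
9(x - 3)² + 25(y - 12)² = -1656 + 81 + 3600 = 2025
Dividing both sides by 2025: (x - 3)²/225 + (y - 12)²/81 = 1
Ellipse with center (3, 12).

(3, 12)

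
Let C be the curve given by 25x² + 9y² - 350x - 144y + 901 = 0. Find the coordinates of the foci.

(7, 0) and (7, 16)

Group: 25(x² - 14x) + 9(y² - 16y) = -901
Completing the square gives 25(x - 7)² + 9(y - 8)² = -901 + 1225 + 576 = 900.
Divide by 900: (x - 7)²/36 + (y - 8)²/100 = 1
Ellipse, center (7, 8), major axis vertical; a² = 100, b² = 36.
c² = a² - b² = 100 - 36 = 64, so c = 8.
Foci lie on the vertical axis through the center: (h, k ± c).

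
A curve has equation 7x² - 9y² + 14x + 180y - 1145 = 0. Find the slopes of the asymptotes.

7(x² + 2x) -9(y² - 20y) = 1145
Complete the square in x and y: 7(x + 1)² -9(y - 10)² = 1145 + 7 - 900 = 252
Divide through by 252 to get (x + 1)²/36 - (y - 10)²/28 = 1.
Hyperbola, center (-1, 10), transverse axis horizontal; a² = 36, b² = 28.
For a horizontal hyperbola the asymptotes have slope ±b/a.
Here that is ±2√7/6 = ±√7/3.

√7/3 and -√7/3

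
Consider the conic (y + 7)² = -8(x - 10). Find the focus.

(8, -7)

Vertex (10, -7); 4p = -8 so p = -2. Opens left.
Focus is p units from the vertex along the axis: (h + p, k).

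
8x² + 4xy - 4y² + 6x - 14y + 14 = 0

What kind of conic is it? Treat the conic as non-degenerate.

hyperbola

A = 8, B = 4, C = -4.
Discriminant B² − 4AC = 4² − 4·8·(-4) = 144.
B² − 4AC > 0 ⇒ hyperbola.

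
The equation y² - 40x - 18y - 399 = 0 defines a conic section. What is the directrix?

Only y is squared. Complete the square in y: (y - 9)² = 40(x + 12).
Vertex (-12, 9); 4p = 40 so p = 10. Opens right.
Directrix is the vertical line x = h − p = -12 − (10) = -22.

x = -22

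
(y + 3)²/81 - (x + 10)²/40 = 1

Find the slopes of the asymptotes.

9√10/20 and -9√10/20

Center (-10, -3). The positive term is the y-term, so the transverse axis is vertical; a² = 81, b² = 40.
For a vertical hyperbola the asymptotes have slope ±a/b.
Here that is ±9/2√10 = ±9√10/20.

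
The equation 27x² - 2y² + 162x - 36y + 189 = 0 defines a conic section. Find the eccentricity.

e = √87/9

Group the x- and y-terms: 27(x² + 6x) -2(y² + 18y) = -189
27(x + 3)² -2(y + 9)² = -189 + 243 - 162 = -108
Divide by -108: (y + 9)²/54 - (x + 3)²/4 = 1
Hyperbola, center (-3, -9), transverse axis vertical; a² = 54, b² = 4.
c² = a² + b² = 58, so c = √58.
e = c/a = √58/3√6 = √87/9.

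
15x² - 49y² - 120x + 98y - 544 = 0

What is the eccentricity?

e = 8/7

Collect terms: 15(x² - 8x) -49(y² - 2y) = 544
Complete the square in x and y: 15(x - 4)² -49(y - 1)² = 544 + 240 - 49 = 735
Dividing both sides by 735: (x - 4)²/49 - (y - 1)²/15 = 1
Hyperbola, center (4, 1), transverse axis horizontal; a² = 49, b² = 15.
c² = a² + b² = 64, so c = 8.
e = c/a = 8/7.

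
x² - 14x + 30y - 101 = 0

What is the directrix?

y = 25/2

Only x is squared. Complete the square in x: (x - 7)² = -30(y - 5).
Vertex (7, 5); 4p = -30 so p = -15/2. Opens down.
Directrix is the horizontal line y = k − p = 5 − (-15/2) = 25/2.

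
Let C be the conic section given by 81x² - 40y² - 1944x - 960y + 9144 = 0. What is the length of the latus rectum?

81(x² - 24x) -40(y² + 24y) = -9144
Completing the square gives 81(x - 12)² -40(y + 12)² = -9144 + 11664 - 5760 = -3240.
Divide by -3240: (y + 12)²/81 - (x - 12)²/40 = 1
Hyperbola, center (12, -12), transverse axis vertical; a² = 81, b² = 40.
Latus rectum length = 2b²/a = 2·40/9 = 80/9.

80/9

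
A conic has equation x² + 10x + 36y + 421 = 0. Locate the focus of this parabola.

Only x is squared. Complete the square in x: (x + 5)² = -36(y + 11).
Vertex (-5, -11); 4p = -36 so p = -9. Opens down.
Focus is p units from the vertex along the axis: (h, k + p).

(-5, -20)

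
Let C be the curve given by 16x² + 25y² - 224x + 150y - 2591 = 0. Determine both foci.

(-2, -3) and (16, -3)

Collect terms: 16(x² - 14x) + 25(y² + 6y) = 2591
Complete the square: 16(x - 7)² + 25(y + 3)² = 2591 + 784 + 225 = 3600
Divide through by 3600 to get (x - 7)²/225 + (y + 3)²/144 = 1.
Ellipse, center (7, -3), major axis horizontal; a² = 225, b² = 144.
c² = a² - b² = 225 - 144 = 81, so c = 9.
Foci lie on the horizontal axis through the center: (h ± c, k).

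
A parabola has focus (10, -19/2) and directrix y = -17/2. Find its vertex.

The vertex is the midpoint between the focus and the directrix along the axis of symmetry.
Axis is vertical (directrix is horizontal). Vertex y-coordinate = (-19/2 + (-17/2))/2 = -9; x-coordinate = 10.

(10, -9)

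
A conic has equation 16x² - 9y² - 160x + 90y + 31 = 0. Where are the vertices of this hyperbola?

(2, 5) and (8, 5)

Collect terms: 16(x² - 10x) -9(y² - 10y) = -31
Complete the square in x and y: 16(x - 5)² -9(y - 5)² = -31 + 400 - 225 = 144
Divide through by 144 to get (x - 5)²/9 - (y - 5)²/16 = 1.
Hyperbola, center (5, 5), transverse axis horizontal; a² = 9, b² = 16.
a = 3. Vertices at (h ± a, k).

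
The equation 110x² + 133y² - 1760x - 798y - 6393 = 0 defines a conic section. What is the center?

Rearranging, 110(x² - 16x) + 133(y² - 6y) = 6393.
110(x - 8)² + 133(y - 3)² = 6393 + 7040 + 1197 = 14630
Dividing both sides by 14630: (x - 8)²/133 + (y - 3)²/110 = 1
Ellipse with center (8, 3).

(8, 3)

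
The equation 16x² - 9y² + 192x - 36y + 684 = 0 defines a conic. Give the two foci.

(-6, -7) and (-6, 3)

Rearranging, 16(x² + 12x) -9(y² + 4y) = -684.
Complete the square in x and y: 16(x + 6)² -9(y + 2)² = -684 + 576 - 36 = -144
Divide by -144: (y + 2)²/16 - (x + 6)²/9 = 1
Hyperbola, center (-6, -2), transverse axis vertical; a² = 16, b² = 9.
c² = a² + b² = 16 + 9 = 25, so c = 5.
Foci lie on the vertical axis through the center: (h, k ± c).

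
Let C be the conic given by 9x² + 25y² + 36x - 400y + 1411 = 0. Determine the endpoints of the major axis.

Collect terms: 9(x² + 4x) + 25(y² - 16y) = -1411
9(x + 2)² + 25(y - 8)² = -1411 + 36 + 1600 = 225
Dividing both sides by 225: (x + 2)²/25 + (y - 8)²/9 = 1
Ellipse, center (-2, 8), major axis horizontal; a² = 25, b² = 9.
a = 5. Vertices at (h ± a, k).

(-7, 8) and (3, 8)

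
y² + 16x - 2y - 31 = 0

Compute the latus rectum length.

16

Only y is squared. Complete the square in y: (y - 1)² = -16(x - 2).
Vertex (2, 1); 4p = -16 so p = -4. Opens left.
Latus rectum length = |4p| = 16.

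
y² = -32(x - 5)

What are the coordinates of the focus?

(-3, 0)

Vertex (5, 0); 4p = -32 so p = -8. Opens left.
Focus is p units from the vertex along the axis: (h + p, k).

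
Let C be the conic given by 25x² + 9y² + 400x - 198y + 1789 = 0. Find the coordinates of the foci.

(-8, 3) and (-8, 19)

Group: 25(x² + 16x) + 9(y² - 22y) = -1789
25(x + 8)² + 9(y - 11)² = -1789 + 1600 + 1089 = 900
Divide through by 900 to get (x + 8)²/36 + (y - 11)²/100 = 1.
Ellipse, center (-8, 11), major axis vertical; a² = 100, b² = 36.
c² = a² - b² = 100 - 36 = 64, so c = 8.
Foci lie on the vertical axis through the center: (h, k ± c).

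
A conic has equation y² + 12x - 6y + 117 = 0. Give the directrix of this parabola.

x = -6

Only y is squared. Complete the square in y: (y - 3)² = -12(x + 9).
Vertex (-9, 3); 4p = -12 so p = -3. Opens left.
Directrix is the vertical line x = h − p = -9 − (-3) = -6.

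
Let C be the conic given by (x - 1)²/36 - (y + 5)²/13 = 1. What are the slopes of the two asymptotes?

√13/6 and -√13/6

Center (1, -5). The positive term is the x-term, so the transverse axis is horizontal; a² = 36, b² = 13.
For a horizontal hyperbola the asymptotes have slope ±b/a.
Here that is ±√13/6.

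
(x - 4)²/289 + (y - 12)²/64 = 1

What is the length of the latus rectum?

Center (4, 12). The larger denominator 289 sits under the x-term, so the major axis is horizontal; a² = 289, b² = 64.
Latus rectum length = 2b²/a = 2·64/17 = 128/17.

128/17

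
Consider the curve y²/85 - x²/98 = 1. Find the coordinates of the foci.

(0, 0 - √183) and (0, 0 + √183)

Center (0, 0). The positive term is the y-term, so the transverse axis is vertical; a² = 85, b² = 98.
c² = a² + b² = 85 + 98 = 183, so c = √183.
Foci lie on the vertical axis through the center: (h, k ± c).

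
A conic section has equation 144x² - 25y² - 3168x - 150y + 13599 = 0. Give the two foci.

Rearranging, 144(x² - 22x) -25(y² + 6y) = -13599.
Completing the square gives 144(x - 11)² -25(y + 3)² = -13599 + 17424 - 225 = 3600.
Divide through by 3600 to get (x - 11)²/25 - (y + 3)²/144 = 1.
Hyperbola, center (11, -3), transverse axis horizontal; a² = 25, b² = 144.
c² = a² + b² = 25 + 144 = 169, so c = 13.
Foci lie on the horizontal axis through the center: (h ± c, k).

(-2, -3) and (24, -3)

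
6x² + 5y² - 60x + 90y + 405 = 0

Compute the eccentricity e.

Rearranging, 6(x² - 10x) + 5(y² + 18y) = -405.
Complete the square in x and y: 6(x - 5)² + 5(y + 9)² = -405 + 150 + 405 = 150
Divide through by 150 to get (x - 5)²/25 + (y + 9)²/30 = 1.
Ellipse, center (5, -9), major axis vertical; a² = 30, b² = 25.
c² = a² - b² = 5, so c = √5.
e = c/a = √5/√30 = √6/6.

e = √6/6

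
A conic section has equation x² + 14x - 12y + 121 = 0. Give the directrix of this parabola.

Only x is squared. Complete the square in x: (x + 7)² = 12(y - 6).
Vertex (-7, 6); 4p = 12 so p = 3. Opens up.
Directrix is the horizontal line y = k − p = 6 − (3) = 3.

y = 3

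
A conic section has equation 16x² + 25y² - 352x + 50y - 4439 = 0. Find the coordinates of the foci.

Collect terms: 16(x² - 22x) + 25(y² + 2y) = 4439
Complete the square in x and y: 16(x - 11)² + 25(y + 1)² = 4439 + 1936 + 25 = 6400
Dividing both sides by 6400: (x - 11)²/400 + (y + 1)²/256 = 1
Ellipse, center (11, -1), major axis horizontal; a² = 400, b² = 256.
c² = a² - b² = 400 - 256 = 144, so c = 12.
Foci lie on the horizontal axis through the center: (h ± c, k).

(-1, -1) and (23, -1)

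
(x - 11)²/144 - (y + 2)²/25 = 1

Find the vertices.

(-1, -2) and (23, -2)

Center (11, -2). The positive term is the x-term, so the transverse axis is horizontal; a² = 144, b² = 25.
a = 12. Vertices at (h ± a, k).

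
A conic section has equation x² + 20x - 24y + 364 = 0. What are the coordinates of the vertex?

Only x is squared. Complete the square in x: (x + 10)² = 24(y - 11).
Vertex (-10, 11); 4p = 24 so p = 6. Opens up.

(-10, 11)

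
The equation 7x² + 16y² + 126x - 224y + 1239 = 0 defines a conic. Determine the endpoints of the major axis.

Rearranging, 7(x² + 18x) + 16(y² - 14y) = -1239.
Complete the square in x and y: 7(x + 9)² + 16(y - 7)² = -1239 + 567 + 784 = 112
Dividing both sides by 112: (x + 9)²/16 + (y - 7)²/7 = 1
Ellipse, center (-9, 7), major axis horizontal; a² = 16, b² = 7.
a = 4. Vertices at (h ± a, k).

(-13, 7) and (-5, 7)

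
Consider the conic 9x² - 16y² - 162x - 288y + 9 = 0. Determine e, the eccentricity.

Group: 9(x² - 18x) -16(y² + 18y) = -9
9(x - 9)² -16(y + 9)² = -9 + 729 - 1296 = -576
Divide through by -576 to get (y + 9)²/36 - (x - 9)²/64 = 1.
Hyperbola, center (9, -9), transverse axis vertical; a² = 36, b² = 64.
c² = a² + b² = 100, so c = 10.
e = c/a = 10/6 = 5/3.

e = 5/3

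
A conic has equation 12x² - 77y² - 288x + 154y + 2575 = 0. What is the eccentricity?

Group the x- and y-terms: 12(x² - 24x) -77(y² - 2y) = -2575
Complete the square in x and y: 12(x - 12)² -77(y - 1)² = -2575 + 1728 - 77 = -924
Dividing both sides by -924: (y - 1)²/12 - (x - 12)²/77 = 1
Hyperbola, center (12, 1), transverse axis vertical; a² = 12, b² = 77.
c² = a² + b² = 89, so c = √89.
e = c/a = √89/2√3 = √267/6.

e = √267/6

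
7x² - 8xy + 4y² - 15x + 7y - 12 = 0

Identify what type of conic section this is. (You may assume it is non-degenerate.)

A = 7, B = -8, C = 4.
Discriminant B² − 4AC = (-8)² − 4·7·4 = -48.
B² − 4AC < 0 ⇒ ellipse.

ellipse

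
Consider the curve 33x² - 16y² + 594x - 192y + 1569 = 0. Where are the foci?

Collect terms: 33(x² + 18x) -16(y² + 12y) = -1569
Complete the square in x and y: 33(x + 9)² -16(y + 6)² = -1569 + 2673 - 576 = 528
Divide by 528: (x + 9)²/16 - (y + 6)²/33 = 1
Hyperbola, center (-9, -6), transverse axis horizontal; a² = 16, b² = 33.
c² = a² + b² = 16 + 33 = 49, so c = 7.
Foci lie on the horizontal axis through the center: (h ± c, k).

(-16, -6) and (-2, -6)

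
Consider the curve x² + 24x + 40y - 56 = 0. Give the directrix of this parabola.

y = 15

Only x is squared. Complete the square in x: (x + 12)² = -40(y - 5).
Vertex (-12, 5); 4p = -40 so p = -10. Opens down.
Directrix is the horizontal line y = k − p = 5 − (-10) = 15.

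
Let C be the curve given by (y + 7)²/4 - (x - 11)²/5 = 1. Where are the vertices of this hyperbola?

(11, -9) and (11, -5)

Center (11, -7). The positive term is the y-term, so the transverse axis is vertical; a² = 4, b² = 5.
a = 2. Vertices at (h, k ± a).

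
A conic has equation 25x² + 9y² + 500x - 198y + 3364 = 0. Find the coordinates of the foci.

Rearranging, 25(x² + 20x) + 9(y² - 22y) = -3364.
Completing the square gives 25(x + 10)² + 9(y - 11)² = -3364 + 2500 + 1089 = 225.
Dividing both sides by 225: (x + 10)²/9 + (y - 11)²/25 = 1
Ellipse, center (-10, 11), major axis vertical; a² = 25, b² = 9.
c² = a² - b² = 25 - 9 = 16, so c = 4.
Foci lie on the vertical axis through the center: (h, k ± c).

(-10, 7) and (-10, 15)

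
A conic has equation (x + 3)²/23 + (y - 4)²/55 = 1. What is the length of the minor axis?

2√23

Center (-3, 4). The larger denominator 55 sits under the y-term, so the major axis is vertical; a² = 55, b² = 23.
b² = 23 so b = √23; the minor axis has length 2b = 2√23.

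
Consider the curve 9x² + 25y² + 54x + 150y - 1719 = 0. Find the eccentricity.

e = 4/5

Rearranging, 9(x² + 6x) + 25(y² + 6y) = 1719.
9(x + 3)² + 25(y + 3)² = 1719 + 81 + 225 = 2025
Divide through by 2025 to get (x + 3)²/225 + (y + 3)²/81 = 1.
Ellipse, center (-3, -3), major axis horizontal; a² = 225, b² = 81.
c² = a² - b² = 144, so c = 12.
e = c/a = 12/15 = 4/5.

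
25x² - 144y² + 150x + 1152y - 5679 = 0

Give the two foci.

Rearranging, 25(x² + 6x) -144(y² - 8y) = 5679.
Complete the square: 25(x + 3)² -144(y - 4)² = 5679 + 225 - 2304 = 3600
Divide through by 3600 to get (x + 3)²/144 - (y - 4)²/25 = 1.
Hyperbola, center (-3, 4), transverse axis horizontal; a² = 144, b² = 25.
c² = a² + b² = 144 + 25 = 169, so c = 13.
Foci lie on the horizontal axis through the center: (h ± c, k).

(-16, 4) and (10, 4)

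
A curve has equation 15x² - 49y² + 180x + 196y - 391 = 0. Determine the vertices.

Group the x- and y-terms: 15(x² + 12x) -49(y² - 4y) = 391
Completing the square gives 15(x + 6)² -49(y - 2)² = 391 + 540 - 196 = 735.
Divide by 735: (x + 6)²/49 - (y - 2)²/15 = 1
Hyperbola, center (-6, 2), transverse axis horizontal; a² = 49, b² = 15.
a = 7. Vertices at (h ± a, k).

(-13, 2) and (1, 2)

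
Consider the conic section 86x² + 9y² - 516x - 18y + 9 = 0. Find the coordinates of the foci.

86(x² - 6x) + 9(y² - 2y) = -9
Completing the square gives 86(x - 3)² + 9(y - 1)² = -9 + 774 + 9 = 774.
Divide by 774: (x - 3)²/9 + (y - 1)²/86 = 1
Ellipse, center (3, 1), major axis vertical; a² = 86, b² = 9.
c² = a² - b² = 86 - 9 = 77, so c = √77.
Foci lie on the vertical axis through the center: (h, k ± c).

(3, 1 - √77) and (3, 1 + √77)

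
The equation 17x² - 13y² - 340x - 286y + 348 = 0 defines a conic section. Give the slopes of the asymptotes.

√221/13 and -√221/13

17(x² - 20x) -13(y² + 22y) = -348
Complete the square: 17(x - 10)² -13(y + 11)² = -348 + 1700 - 1573 = -221
Divide by -221: (y + 11)²/17 - (x - 10)²/13 = 1
Hyperbola, center (10, -11), transverse axis vertical; a² = 17, b² = 13.
For a vertical hyperbola the asymptotes have slope ±a/b.
Here that is ±√17/√13 = ±√221/13.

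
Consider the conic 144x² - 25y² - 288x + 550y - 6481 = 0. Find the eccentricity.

e = 13/5

Collect terms: 144(x² - 2x) -25(y² - 22y) = 6481
Complete the square in x and y: 144(x - 1)² -25(y - 11)² = 6481 + 144 - 3025 = 3600
Dividing both sides by 3600: (x - 1)²/25 - (y - 11)²/144 = 1
Hyperbola, center (1, 11), transverse axis horizontal; a² = 25, b² = 144.
c² = a² + b² = 169, so c = 13.
e = c/a = 13/5.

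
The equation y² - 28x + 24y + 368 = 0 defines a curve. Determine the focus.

Only y is squared. Complete the square in y: (y + 12)² = 28(x - 8).
Vertex (8, -12); 4p = 28 so p = 7. Opens right.
Focus is p units from the vertex along the axis: (h + p, k).

(15, -12)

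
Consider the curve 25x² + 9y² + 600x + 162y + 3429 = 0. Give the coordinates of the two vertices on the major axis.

(-12, -19) and (-12, 1)

25(x² + 24x) + 9(y² + 18y) = -3429
Completing the square gives 25(x + 12)² + 9(y + 9)² = -3429 + 3600 + 729 = 900.
Dividing both sides by 900: (x + 12)²/36 + (y + 9)²/100 = 1
Ellipse, center (-12, -9), major axis vertical; a² = 100, b² = 36.
a = 10. Vertices at (h, k ± a).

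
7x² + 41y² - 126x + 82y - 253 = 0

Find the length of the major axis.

Collect terms: 7(x² - 18x) + 41(y² + 2y) = 253
Completing the square gives 7(x - 9)² + 41(y + 1)² = 253 + 567 + 41 = 861.
Divide by 861: (x - 9)²/123 + (y + 1)²/21 = 1
Ellipse, center (9, -1), major axis horizontal; a² = 123, b² = 21.
a² = 123 so a = √123; the major axis has length 2a = 2√123.

2√123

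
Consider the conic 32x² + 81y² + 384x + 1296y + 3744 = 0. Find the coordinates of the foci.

(-13, -8) and (1, -8)

Group: 32(x² + 12x) + 81(y² + 16y) = -3744
Complete the square: 32(x + 6)² + 81(y + 8)² = -3744 + 1152 + 5184 = 2592
Dividing both sides by 2592: (x + 6)²/81 + (y + 8)²/32 = 1
Ellipse, center (-6, -8), major axis horizontal; a² = 81, b² = 32.
c² = a² - b² = 81 - 32 = 49, so c = 7.
Foci lie on the horizontal axis through the center: (h ± c, k).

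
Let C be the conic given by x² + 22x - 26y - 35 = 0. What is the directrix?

y = -25/2

Only x is squared. Complete the square in x: (x + 11)² = 26(y + 6).
Vertex (-11, -6); 4p = 26 so p = 13/2. Opens up.
Directrix is the horizontal line y = k − p = -6 − (13/2) = -25/2.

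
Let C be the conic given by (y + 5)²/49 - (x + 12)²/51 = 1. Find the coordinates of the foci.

(-12, -15) and (-12, 5)

Center (-12, -5). The positive term is the y-term, so the transverse axis is vertical; a² = 49, b² = 51.
c² = a² + b² = 49 + 51 = 100, so c = 10.
Foci lie on the vertical axis through the center: (h, k ± c).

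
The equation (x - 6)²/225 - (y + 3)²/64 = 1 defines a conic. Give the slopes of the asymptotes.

8/15 and -8/15

Center (6, -3). The positive term is the x-term, so the transverse axis is horizontal; a² = 225, b² = 64.
For a horizontal hyperbola the asymptotes have slope ±b/a.
Here that is ±8/15.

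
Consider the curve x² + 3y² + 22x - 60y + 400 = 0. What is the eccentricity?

Group: (x² + 22x) + 3(y² - 20y) = -400
Complete the square: (x + 11)² + 3(y - 10)² = -400 + 121 + 300 = 21
Divide by 21: (x + 11)²/21 + (y - 10)²/7 = 1
Ellipse, center (-11, 10), major axis horizontal; a² = 21, b² = 7.
c² = a² - b² = 14, so c = √14.
e = c/a = √14/√21 = √6/3.

e = √6/3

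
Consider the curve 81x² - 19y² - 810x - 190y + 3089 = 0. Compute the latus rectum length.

Collect terms: 81(x² - 10x) -19(y² + 10y) = -3089
81(x - 5)² -19(y + 5)² = -3089 + 2025 - 475 = -1539
Divide by -1539: (y + 5)²/81 - (x - 5)²/19 = 1
Hyperbola, center (5, -5), transverse axis vertical; a² = 81, b² = 19.
Latus rectum length = 2b²/a = 2·19/9 = 38/9.

38/9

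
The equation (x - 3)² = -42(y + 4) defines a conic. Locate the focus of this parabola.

(3, -29/2)

Vertex (3, -4); 4p = -42 so p = -21/2. Opens down.
Focus is p units from the vertex along the axis: (h, k + p).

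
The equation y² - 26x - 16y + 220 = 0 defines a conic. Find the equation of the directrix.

Only y is squared. Complete the square in y: (y - 8)² = 26(x - 6).
Vertex (6, 8); 4p = 26 so p = 13/2. Opens right.
Directrix is the vertical line x = h − p = 6 − (13/2) = -1/2.

x = -1/2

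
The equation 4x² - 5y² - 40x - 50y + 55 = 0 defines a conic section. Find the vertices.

(5, -9) and (5, -1)

Rearranging, 4(x² - 10x) -5(y² + 10y) = -55.
Completing the square gives 4(x - 5)² -5(y + 5)² = -55 + 100 - 125 = -80.
Divide through by -80 to get (y + 5)²/16 - (x - 5)²/20 = 1.
Hyperbola, center (5, -5), transverse axis vertical; a² = 16, b² = 20.
a = 4. Vertices at (h, k ± a).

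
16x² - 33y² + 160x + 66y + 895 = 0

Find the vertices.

Group the x- and y-terms: 16(x² + 10x) -33(y² - 2y) = -895
Complete the square: 16(x + 5)² -33(y - 1)² = -895 + 400 - 33 = -528
Divide by -528: (y - 1)²/16 - (x + 5)²/33 = 1
Hyperbola, center (-5, 1), transverse axis vertical; a² = 16, b² = 33.
a = 4. Vertices at (h, k ± a).

(-5, -3) and (-5, 5)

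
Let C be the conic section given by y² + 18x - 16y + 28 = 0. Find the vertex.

(2, 8)

Only y is squared. Complete the square in y: (y - 8)² = -18(x - 2).
Vertex (2, 8); 4p = -18 so p = -9/2. Opens left.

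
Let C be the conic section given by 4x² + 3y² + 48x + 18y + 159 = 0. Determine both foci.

(-6, -4) and (-6, -2)

Rearranging, 4(x² + 12x) + 3(y² + 6y) = -159.
Complete the square: 4(x + 6)² + 3(y + 3)² = -159 + 144 + 27 = 12
Divide by 12: (x + 6)²/3 + (y + 3)²/4 = 1
Ellipse, center (-6, -3), major axis vertical; a² = 4, b² = 3.
c² = a² - b² = 4 - 3 = 1, so c = 1.
Foci lie on the vertical axis through the center: (h, k ± c).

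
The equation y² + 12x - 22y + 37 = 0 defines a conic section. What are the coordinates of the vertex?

(7, 11)

Only y is squared. Complete the square in y: (y - 11)² = -12(x - 7).
Vertex (7, 11); 4p = -12 so p = -3. Opens left.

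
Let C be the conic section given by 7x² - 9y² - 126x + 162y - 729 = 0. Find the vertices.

Rearranging, 7(x² - 18x) -9(y² - 18y) = 729.
Completing the square gives 7(x - 9)² -9(y - 9)² = 729 + 567 - 729 = 567.
Divide by 567: (x - 9)²/81 - (y - 9)²/63 = 1
Hyperbola, center (9, 9), transverse axis horizontal; a² = 81, b² = 63.
a = 9. Vertices at (h ± a, k).

(0, 9) and (18, 9)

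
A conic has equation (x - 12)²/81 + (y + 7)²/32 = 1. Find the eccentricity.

e = 7/9

Center (12, -7). The larger denominator 81 sits under the x-term, so the major axis is horizontal; a² = 81, b² = 32.
c² = a² - b² = 49, so c = 7.
e = c/a = 7/9.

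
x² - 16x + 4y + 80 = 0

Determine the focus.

(8, -5)

Only x is squared. Complete the square in x: (x - 8)² = -4(y + 4).
Vertex (8, -4); 4p = -4 so p = -1. Opens down.
Focus is p units from the vertex along the axis: (h, k + p).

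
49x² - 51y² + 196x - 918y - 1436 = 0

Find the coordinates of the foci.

Group the x- and y-terms: 49(x² + 4x) -51(y² + 18y) = 1436
Completing the square gives 49(x + 2)² -51(y + 9)² = 1436 + 196 - 4131 = -2499.
Divide by -2499: (y + 9)²/49 - (x + 2)²/51 = 1
Hyperbola, center (-2, -9), transverse axis vertical; a² = 49, b² = 51.
c² = a² + b² = 49 + 51 = 100, so c = 10.
Foci lie on the vertical axis through the center: (h, k ± c).

(-2, -19) and (-2, 1)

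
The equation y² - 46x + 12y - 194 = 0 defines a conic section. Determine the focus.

Only y is squared. Complete the square in y: (y + 6)² = 46(x + 5).
Vertex (-5, -6); 4p = 46 so p = 23/2. Opens right.
Focus is p units from the vertex along the axis: (h + p, k).

(13/2, -6)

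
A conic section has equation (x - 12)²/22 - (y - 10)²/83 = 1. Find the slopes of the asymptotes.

√1826/22 and -√1826/22

Center (12, 10). The positive term is the x-term, so the transverse axis is horizontal; a² = 22, b² = 83.
For a horizontal hyperbola the asymptotes have slope ±b/a.
Here that is ±√83/√22 = ±√1826/22.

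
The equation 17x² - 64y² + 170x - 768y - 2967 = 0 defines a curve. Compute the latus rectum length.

Group: 17(x² + 10x) -64(y² + 12y) = 2967
Complete the square in x and y: 17(x + 5)² -64(y + 6)² = 2967 + 425 - 2304 = 1088
Divide by 1088: (x + 5)²/64 - (y + 6)²/17 = 1
Hyperbola, center (-5, -6), transverse axis horizontal; a² = 64, b² = 17.
Latus rectum length = 2b²/a = 2·17/8 = 17/4.

17/4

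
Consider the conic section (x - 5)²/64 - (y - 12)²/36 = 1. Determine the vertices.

(-3, 12) and (13, 12)

Center (5, 12). The positive term is the x-term, so the transverse axis is horizontal; a² = 64, b² = 36.
a = 8. Vertices at (h ± a, k).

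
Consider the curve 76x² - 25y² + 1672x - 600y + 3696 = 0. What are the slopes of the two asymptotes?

2√19/5 and -2√19/5

Collect terms: 76(x² + 22x) -25(y² + 24y) = -3696
Complete the square in x and y: 76(x + 11)² -25(y + 12)² = -3696 + 9196 - 3600 = 1900
Dividing both sides by 1900: (x + 11)²/25 - (y + 12)²/76 = 1
Hyperbola, center (-11, -12), transverse axis horizontal; a² = 25, b² = 76.
For a horizontal hyperbola the asymptotes have slope ±b/a.
Here that is ±2√19/5.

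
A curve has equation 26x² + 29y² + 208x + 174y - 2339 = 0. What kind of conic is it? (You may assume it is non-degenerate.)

ellipse

No xy term. Coefficients of x² and y² are A = 26, C = 29.
A and C have the same sign but A ≠ C ⇒ ellipse.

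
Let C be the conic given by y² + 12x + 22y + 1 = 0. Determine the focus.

Only y is squared. Complete the square in y: (y + 11)² = -12(x - 10).
Vertex (10, -11); 4p = -12 so p = -3. Opens left.
Focus is p units from the vertex along the axis: (h + p, k).

(7, -11)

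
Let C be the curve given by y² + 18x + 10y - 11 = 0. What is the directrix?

x = 13/2

Only y is squared. Complete the square in y: (y + 5)² = -18(x - 2).
Vertex (2, -5); 4p = -18 so p = -9/2. Opens left.
Directrix is the vertical line x = h − p = 2 − (-9/2) = 13/2.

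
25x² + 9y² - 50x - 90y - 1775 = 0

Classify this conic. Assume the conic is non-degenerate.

ellipse

No xy term. Coefficients of x² and y² are A = 25, C = 9.
A and C have the same sign but A ≠ C ⇒ ellipse.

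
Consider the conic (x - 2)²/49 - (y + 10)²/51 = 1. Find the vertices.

(-5, -10) and (9, -10)

Center (2, -10). The positive term is the x-term, so the transverse axis is horizontal; a² = 49, b² = 51.
a = 7. Vertices at (h ± a, k).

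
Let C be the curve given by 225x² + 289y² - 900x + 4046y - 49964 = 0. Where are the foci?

Rearranging, 225(x² - 4x) + 289(y² + 14y) = 49964.
225(x - 2)² + 289(y + 7)² = 49964 + 900 + 14161 = 65025
Divide by 65025: (x - 2)²/289 + (y + 7)²/225 = 1
Ellipse, center (2, -7), major axis horizontal; a² = 289, b² = 225.
c² = a² - b² = 289 - 225 = 64, so c = 8.
Foci lie on the horizontal axis through the center: (h ± c, k).

(-6, -7) and (10, -7)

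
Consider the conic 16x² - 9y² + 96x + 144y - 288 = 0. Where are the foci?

(-3, 3) and (-3, 13)

Group: 16(x² + 6x) -9(y² - 16y) = 288
Complete the square in x and y: 16(x + 3)² -9(y - 8)² = 288 + 144 - 576 = -144
Divide through by -144 to get (y - 8)²/16 - (x + 3)²/9 = 1.
Hyperbola, center (-3, 8), transverse axis vertical; a² = 16, b² = 9.
c² = a² + b² = 16 + 9 = 25, so c = 5.
Foci lie on the vertical axis through the center: (h, k ± c).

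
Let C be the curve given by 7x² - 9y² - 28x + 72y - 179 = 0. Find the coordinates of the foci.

(-2, 4) and (6, 4)

Group the x- and y-terms: 7(x² - 4x) -9(y² - 8y) = 179
Complete the square: 7(x - 2)² -9(y - 4)² = 179 + 28 - 144 = 63
Dividing both sides by 63: (x - 2)²/9 - (y - 4)²/7 = 1
Hyperbola, center (2, 4), transverse axis horizontal; a² = 9, b² = 7.
c² = a² + b² = 9 + 7 = 16, so c = 4.
Foci lie on the horizontal axis through the center: (h ± c, k).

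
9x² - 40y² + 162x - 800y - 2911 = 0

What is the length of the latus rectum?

Rearranging, 9(x² + 18x) -40(y² + 20y) = 2911.
9(x + 9)² -40(y + 10)² = 2911 + 729 - 4000 = -360
Divide through by -360 to get (y + 10)²/9 - (x + 9)²/40 = 1.
Hyperbola, center (-9, -10), transverse axis vertical; a² = 9, b² = 40.
Latus rectum length = 2b²/a = 2·40/3 = 80/3.

80/3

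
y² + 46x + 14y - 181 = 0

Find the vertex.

Only y is squared. Complete the square in y: (y + 7)² = -46(x - 5).
Vertex (5, -7); 4p = -46 so p = -23/2. Opens left.

(5, -7)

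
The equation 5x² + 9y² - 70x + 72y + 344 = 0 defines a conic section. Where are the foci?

(5, -4) and (9, -4)

Rearranging, 5(x² - 14x) + 9(y² + 8y) = -344.
Completing the square gives 5(x - 7)² + 9(y + 4)² = -344 + 245 + 144 = 45.
Divide through by 45 to get (x - 7)²/9 + (y + 4)²/5 = 1.
Ellipse, center (7, -4), major axis horizontal; a² = 9, b² = 5.
c² = a² - b² = 9 - 5 = 4, so c = 2.
Foci lie on the horizontal axis through the center: (h ± c, k).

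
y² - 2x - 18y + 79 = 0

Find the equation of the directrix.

x = -3/2

Only y is squared. Complete the square in y: (y - 9)² = 2(x + 1).
Vertex (-1, 9); 4p = 2 so p = 1/2. Opens right.
Directrix is the vertical line x = h − p = -1 − (1/2) = -3/2.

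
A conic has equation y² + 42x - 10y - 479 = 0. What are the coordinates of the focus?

(3/2, 5)

Only y is squared. Complete the square in y: (y - 5)² = -42(x - 12).
Vertex (12, 5); 4p = -42 so p = -21/2. Opens left.
Focus is p units from the vertex along the axis: (h + p, k).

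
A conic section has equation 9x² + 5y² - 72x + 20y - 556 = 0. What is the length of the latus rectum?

40/3

Group: 9(x² - 8x) + 5(y² + 4y) = 556
9(x - 4)² + 5(y + 2)² = 556 + 144 + 20 = 720
Dividing both sides by 720: (x - 4)²/80 + (y + 2)²/144 = 1
Ellipse, center (4, -2), major axis vertical; a² = 144, b² = 80.
Latus rectum length = 2b²/a = 2·80/12 = 40/3.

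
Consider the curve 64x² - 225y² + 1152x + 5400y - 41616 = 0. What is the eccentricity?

e = 17/15

Rearranging, 64(x² + 18x) -225(y² - 24y) = 41616.
Completing the square gives 64(x + 9)² -225(y - 12)² = 41616 + 5184 - 32400 = 14400.
Divide by 14400: (x + 9)²/225 - (y - 12)²/64 = 1
Hyperbola, center (-9, 12), transverse axis horizontal; a² = 225, b² = 64.
c² = a² + b² = 289, so c = 17.
e = c/a = 17/15.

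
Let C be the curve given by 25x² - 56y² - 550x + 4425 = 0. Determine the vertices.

(11, -5) and (11, 5)

Rearranging, 25(x² - 22x) -56y² = -4425.
Completing the square gives 25(x - 11)² -56y² = -4425 + 3025 + 0 = -1400.
Divide by -1400: y²/25 - (x - 11)²/56 = 1
Hyperbola, center (11, 0), transverse axis vertical; a² = 25, b² = 56.
a = 5. Vertices at (h, k ± a).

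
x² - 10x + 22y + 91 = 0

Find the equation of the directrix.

Only x is squared. Complete the square in x: (x - 5)² = -22(y + 3).
Vertex (5, -3); 4p = -22 so p = -11/2. Opens down.
Directrix is the horizontal line y = k − p = -3 − (-11/2) = 5/2.

y = 5/2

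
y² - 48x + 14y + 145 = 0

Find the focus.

Only y is squared. Complete the square in y: (y + 7)² = 48(x - 2).
Vertex (2, -7); 4p = 48 so p = 12. Opens right.
Focus is p units from the vertex along the axis: (h + p, k).

(14, -7)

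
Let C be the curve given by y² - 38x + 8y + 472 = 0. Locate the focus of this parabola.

Only y is squared. Complete the square in y: (y + 4)² = 38(x - 12).
Vertex (12, -4); 4p = 38 so p = 19/2. Opens right.
Focus is p units from the vertex along the axis: (h + p, k).

(43/2, -4)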